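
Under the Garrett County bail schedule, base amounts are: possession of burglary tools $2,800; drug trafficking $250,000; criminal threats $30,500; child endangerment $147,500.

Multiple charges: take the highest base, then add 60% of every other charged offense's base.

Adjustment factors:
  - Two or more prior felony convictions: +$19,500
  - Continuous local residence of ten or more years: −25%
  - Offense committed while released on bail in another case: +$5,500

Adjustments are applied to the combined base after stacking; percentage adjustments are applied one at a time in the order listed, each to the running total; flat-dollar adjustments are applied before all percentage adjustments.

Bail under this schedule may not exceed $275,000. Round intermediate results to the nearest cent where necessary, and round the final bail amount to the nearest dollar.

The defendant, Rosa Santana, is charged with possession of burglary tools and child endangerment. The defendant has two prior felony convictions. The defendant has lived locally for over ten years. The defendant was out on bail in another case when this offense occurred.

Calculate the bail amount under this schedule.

Base amounts from the schedule: possession of burglary tools $2,800; child endangerment $147,500.
Stacking rule: highest base plus 60% of each additional charge. Highest is child endangerment at $147,500. Additional: $2,800 × 60% = $1,680. Combined base = $147,500 + $1,680 = $149,180.
Two or more prior felony convictions (+$19,500 flat): $149,180 + $19,500 = $168,680.
Offense committed while released on bail in another case (+$5,500 flat): $168,680 + $5,500 = $174,180.
Continuous local residence of ten or more years (−25%): $174,180 × 0.75 = $130,635.
$130,635 is within the $275,000 maximum.

$130,635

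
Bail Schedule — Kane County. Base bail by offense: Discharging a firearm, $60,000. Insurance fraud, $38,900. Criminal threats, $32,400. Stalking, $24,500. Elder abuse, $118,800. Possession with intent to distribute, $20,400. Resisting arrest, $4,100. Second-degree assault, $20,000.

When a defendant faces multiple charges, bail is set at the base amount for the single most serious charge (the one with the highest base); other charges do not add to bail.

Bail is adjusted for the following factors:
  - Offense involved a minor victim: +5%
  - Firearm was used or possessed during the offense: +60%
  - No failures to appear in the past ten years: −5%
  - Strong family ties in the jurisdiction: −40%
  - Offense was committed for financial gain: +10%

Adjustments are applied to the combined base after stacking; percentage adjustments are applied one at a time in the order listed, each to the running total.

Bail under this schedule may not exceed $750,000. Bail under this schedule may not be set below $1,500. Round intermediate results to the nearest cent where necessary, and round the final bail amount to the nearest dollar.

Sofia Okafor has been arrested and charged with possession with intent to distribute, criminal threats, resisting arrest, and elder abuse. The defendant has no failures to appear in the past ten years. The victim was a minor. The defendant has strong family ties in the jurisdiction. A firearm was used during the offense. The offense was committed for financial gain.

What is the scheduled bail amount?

$125,139

Base amounts from the schedule: possession with intent to distribute $20,400; criminal threats $32,400; resisting arrest $4,100; elder abuse $118,800.
Stacking rule: use the highest base only. Highest is elder abuse at $118,800. Combined base = $118,800.
Offense involved a minor victim (+5%): $118,800 × 1.05 = $124,740.
Firearm was used or possessed during the offense (+60%): $124,740 × 1.6 = $199,584.
No failures to appear in the past ten years (−5%): $199,584 × 0.95 = $189,604.80.
Strong family ties in the jurisdiction (−40%): $189,604.80 × 0.6 = $113,762.88.
Offense was committed for financial gain (+10%): $113,762.88 × 1.1 = $125,139.17.
$125,139.17 is within the $750,000 maximum.
$125,139.17 is at or above the $1,500 minimum.
Rounded to the nearest dollar: $125,139.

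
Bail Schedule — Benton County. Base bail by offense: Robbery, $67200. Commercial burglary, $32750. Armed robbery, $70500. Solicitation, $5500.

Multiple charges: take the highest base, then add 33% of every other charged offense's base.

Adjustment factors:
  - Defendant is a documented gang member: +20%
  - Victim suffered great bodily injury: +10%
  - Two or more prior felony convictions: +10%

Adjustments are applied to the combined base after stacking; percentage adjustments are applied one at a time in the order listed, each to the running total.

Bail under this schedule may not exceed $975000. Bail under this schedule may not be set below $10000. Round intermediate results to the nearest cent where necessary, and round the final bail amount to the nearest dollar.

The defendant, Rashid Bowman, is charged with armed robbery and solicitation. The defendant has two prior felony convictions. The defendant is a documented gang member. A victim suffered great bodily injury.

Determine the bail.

$105001

Base amounts from the schedule: armed robbery $70500; solicitation $5500.
Stacking rule: highest base plus 33% of each additional charge. Highest is armed robbery at $70500. Additional: $5500 × 33% = $1815. Combined base = $70500 + $1815 = $72315.
Defendant is a documented gang member (+20%): $72315 × 1.2 = $86778.
Victim suffered great bodily injury (+10%): $86778 × 1.1 = $95455.80.
Two or more prior felony convictions (+10%): $95455.80 × 1.1 = $105001.38.
$105001.38 is within the $975000 maximum.
$105001.38 is at or above the $10000 minimum.
Rounded to the nearest dollar: $105001.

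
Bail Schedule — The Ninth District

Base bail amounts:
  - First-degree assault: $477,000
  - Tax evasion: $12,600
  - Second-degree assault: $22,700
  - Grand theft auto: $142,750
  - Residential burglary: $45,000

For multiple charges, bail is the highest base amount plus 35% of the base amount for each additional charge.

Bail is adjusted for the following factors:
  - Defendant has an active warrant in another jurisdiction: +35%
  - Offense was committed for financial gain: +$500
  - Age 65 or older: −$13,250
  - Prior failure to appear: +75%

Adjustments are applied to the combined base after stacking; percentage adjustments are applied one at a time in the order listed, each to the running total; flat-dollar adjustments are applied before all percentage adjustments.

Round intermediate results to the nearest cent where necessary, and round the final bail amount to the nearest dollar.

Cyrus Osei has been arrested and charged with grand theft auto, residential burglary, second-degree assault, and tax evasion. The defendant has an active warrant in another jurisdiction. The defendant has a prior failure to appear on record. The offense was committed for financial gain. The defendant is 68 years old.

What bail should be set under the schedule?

$373,523

Base amounts from the schedule: grand theft auto $142,750; residential burglary $45,000; second-degree assault $22,700; tax evasion $12,600.
Stacking rule: highest base plus 35% of each additional charge. Highest is grand theft auto at $142,750. Additional: $45,000 × 35% = $15,750; $22,700 × 35% = $7,945; $12,600 × 35% = $4,410. Combined base = $142,750 + $28,105 = $170,855.
Offense was committed for financial gain (+$500 flat): $170,855 + $500 = $171,355.
Age 65 or older (−$13,250 flat): $171,355 − $13,250 = $158,105.
Defendant has an active warrant in another jurisdiction (+35%): $158,105 × 1.35 = $213,441.75.
Prior failure to appear (+75%): $213,441.75 × 1.75 = $373,523.06.
Rounded to the nearest dollar: $373,523.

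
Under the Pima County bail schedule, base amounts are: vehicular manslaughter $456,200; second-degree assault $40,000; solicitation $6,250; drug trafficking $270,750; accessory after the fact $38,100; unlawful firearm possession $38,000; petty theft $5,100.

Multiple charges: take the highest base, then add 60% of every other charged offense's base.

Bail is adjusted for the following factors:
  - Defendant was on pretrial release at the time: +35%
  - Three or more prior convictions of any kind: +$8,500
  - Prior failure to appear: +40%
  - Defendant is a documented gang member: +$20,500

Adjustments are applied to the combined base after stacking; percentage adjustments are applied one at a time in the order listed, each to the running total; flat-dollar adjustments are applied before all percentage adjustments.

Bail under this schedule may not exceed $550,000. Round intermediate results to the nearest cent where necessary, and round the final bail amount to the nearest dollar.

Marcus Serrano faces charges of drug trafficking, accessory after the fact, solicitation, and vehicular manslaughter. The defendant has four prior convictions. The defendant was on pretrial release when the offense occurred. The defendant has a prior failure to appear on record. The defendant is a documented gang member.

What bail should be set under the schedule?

$550,000

Base amounts from the schedule: drug trafficking $270,750; accessory after the fact $38,100; solicitation $6,250; vehicular manslaughter $456,200.
Stacking rule: highest base plus 60% of each additional charge. Highest is vehicular manslaughter at $456,200. Additional: $270,750 × 60% = $162,450; $38,100 × 60% = $22,860; $6,250 × 60% = $3,750. Combined base = $456,200 + $189,060 = $645,260.
Three or more prior convictions of any kind (+$8,500 flat): $645,260 + $8,500 = $653,760.
Defendant is a documented gang member (+$20,500 flat): $653,760 + $20,500 = $674,260.
Defendant was on pretrial release at the time (+35%): $674,260 × 1.35 = $910,251.
Prior failure to appear (+40%): $910,251 × 1.4 = $1,274,351.40.
Result $1,274,351.40 exceeds the maximum of $550,000; bail is capped at $550,000.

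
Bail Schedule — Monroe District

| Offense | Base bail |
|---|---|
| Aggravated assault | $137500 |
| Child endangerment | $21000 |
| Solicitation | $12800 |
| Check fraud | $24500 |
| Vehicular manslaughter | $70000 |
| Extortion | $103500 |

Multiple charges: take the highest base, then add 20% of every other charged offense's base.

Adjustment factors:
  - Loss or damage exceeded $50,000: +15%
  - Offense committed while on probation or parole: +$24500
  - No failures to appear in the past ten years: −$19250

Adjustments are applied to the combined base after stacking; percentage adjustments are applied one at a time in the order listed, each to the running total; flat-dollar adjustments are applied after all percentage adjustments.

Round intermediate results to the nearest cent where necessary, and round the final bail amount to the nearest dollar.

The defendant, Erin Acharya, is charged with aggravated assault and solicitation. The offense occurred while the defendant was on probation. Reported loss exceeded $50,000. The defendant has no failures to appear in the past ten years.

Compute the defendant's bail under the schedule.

$166319

Base amounts from the schedule: aggravated assault $137500; solicitation $12800.
Stacking rule: highest base plus 20% of each additional charge. Highest is aggravated assault at $137500. Additional: $12800 × 20% = $2560. Combined base = $137500 + $2560 = $140060.
Loss or damage exceeded $50,000 (+15%): $140060 × 1.15 = $161069.
Offense committed while on probation or parole (+$24500 flat): $161069 + $24500 = $185569.
No failures to appear in the past ten years (−$19250 flat): $185569 − $19250 = $166319.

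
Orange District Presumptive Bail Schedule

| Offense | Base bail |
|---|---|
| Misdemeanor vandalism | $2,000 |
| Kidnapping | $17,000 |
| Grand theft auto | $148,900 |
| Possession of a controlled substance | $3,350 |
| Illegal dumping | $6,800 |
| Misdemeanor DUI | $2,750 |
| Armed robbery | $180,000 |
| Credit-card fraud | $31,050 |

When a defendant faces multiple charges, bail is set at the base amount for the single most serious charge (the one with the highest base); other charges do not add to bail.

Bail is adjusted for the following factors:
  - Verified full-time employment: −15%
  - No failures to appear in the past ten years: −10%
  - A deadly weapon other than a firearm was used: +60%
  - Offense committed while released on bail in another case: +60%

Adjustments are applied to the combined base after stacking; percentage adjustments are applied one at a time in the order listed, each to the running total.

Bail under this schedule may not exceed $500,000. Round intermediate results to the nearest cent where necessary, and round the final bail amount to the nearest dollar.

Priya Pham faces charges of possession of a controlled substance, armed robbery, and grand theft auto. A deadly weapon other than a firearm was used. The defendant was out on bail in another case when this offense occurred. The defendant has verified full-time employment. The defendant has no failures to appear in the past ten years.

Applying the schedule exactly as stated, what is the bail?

Base amounts from the schedule: possession of a controlled substance $3,350; armed robbery $180,000; grand theft auto $148,900.
Stacking rule: use the highest base only. Highest is armed robbery at $180,000. Combined base = $180,000.
Verified full-time employment (−15%): $180,000 × 0.85 = $153,000.
No failures to appear in the past ten years (−10%): $153,000 × 0.9 = $137,700.
A deadly weapon other than a firearm was used (+60%): $137,700 × 1.6 = $220,320.
Offense committed while released on bail in another case (+60%): $220,320 × 1.6 = $352,512.
$352,512 is within the $500,000 maximum.

$352,512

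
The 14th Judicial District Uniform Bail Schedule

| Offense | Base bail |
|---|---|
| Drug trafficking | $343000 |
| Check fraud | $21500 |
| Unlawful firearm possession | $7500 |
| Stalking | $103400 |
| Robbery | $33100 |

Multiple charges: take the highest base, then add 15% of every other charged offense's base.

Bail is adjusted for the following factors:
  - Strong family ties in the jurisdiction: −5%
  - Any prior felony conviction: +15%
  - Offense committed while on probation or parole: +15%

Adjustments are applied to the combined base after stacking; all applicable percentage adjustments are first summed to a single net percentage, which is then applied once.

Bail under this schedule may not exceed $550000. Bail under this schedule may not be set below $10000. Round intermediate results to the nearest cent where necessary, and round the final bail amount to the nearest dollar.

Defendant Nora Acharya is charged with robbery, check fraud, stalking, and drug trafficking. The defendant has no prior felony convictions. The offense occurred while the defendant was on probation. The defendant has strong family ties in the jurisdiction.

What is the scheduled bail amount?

$403370

Base amounts from the schedule: robbery $33100; check fraud $21500; stalking $103400; drug trafficking $343000.
Stacking rule: highest base plus 15% of each additional charge. Highest is drug trafficking at $343000. Additional: $33100 × 15% = $4965; $21500 × 15% = $3225; $103400 × 15% = $15510. Combined base = $343000 + $23700 = $366700.
Net percentage adjustment: −5% +15% = +10%. $366700 × 1.1 = $403370.
$403370 is within the $550000 maximum.
$403370 is at or above the $10000 minimum.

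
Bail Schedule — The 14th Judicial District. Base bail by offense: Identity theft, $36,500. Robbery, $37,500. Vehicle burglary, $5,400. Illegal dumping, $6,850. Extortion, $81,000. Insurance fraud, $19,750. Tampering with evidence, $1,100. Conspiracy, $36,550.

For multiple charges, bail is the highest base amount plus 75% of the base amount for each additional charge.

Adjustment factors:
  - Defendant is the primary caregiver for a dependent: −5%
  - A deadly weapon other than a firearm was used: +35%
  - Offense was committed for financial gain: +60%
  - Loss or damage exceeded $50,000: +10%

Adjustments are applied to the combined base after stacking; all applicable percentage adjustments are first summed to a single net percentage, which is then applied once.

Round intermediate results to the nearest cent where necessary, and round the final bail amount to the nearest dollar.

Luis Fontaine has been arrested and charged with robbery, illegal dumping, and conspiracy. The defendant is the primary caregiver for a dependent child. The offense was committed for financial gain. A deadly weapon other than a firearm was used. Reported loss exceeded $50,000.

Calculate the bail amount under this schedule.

$140,100

Base amounts from the schedule: robbery $37,500; illegal dumping $6,850; conspiracy $36,550.
Stacking rule: highest base plus 75% of each additional charge. Highest is robbery at $37,500. Additional: $6,850 × 75% = $5,137.50; $36,550 × 75% = $27,412.50. Combined base = $37,500 + $32,550 = $70,050.
Net percentage adjustment: −5% +35% +60% +10% = +100%. $70,050 × 2 = $140,100.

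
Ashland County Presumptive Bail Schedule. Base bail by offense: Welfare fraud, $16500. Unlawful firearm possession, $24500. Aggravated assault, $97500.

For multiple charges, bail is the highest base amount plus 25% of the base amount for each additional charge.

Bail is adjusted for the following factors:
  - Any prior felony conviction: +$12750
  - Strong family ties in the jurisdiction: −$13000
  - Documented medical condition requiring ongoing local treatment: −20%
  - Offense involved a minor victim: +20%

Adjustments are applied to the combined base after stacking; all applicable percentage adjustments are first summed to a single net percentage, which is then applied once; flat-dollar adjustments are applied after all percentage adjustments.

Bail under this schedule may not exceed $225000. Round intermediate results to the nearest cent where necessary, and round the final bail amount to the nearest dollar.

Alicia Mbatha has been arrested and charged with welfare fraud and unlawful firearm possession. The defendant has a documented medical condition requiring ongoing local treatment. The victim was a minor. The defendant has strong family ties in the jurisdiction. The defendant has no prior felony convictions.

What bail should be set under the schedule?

$15625

Base amounts from the schedule: welfare fraud $16500; unlawful firearm possession $24500.
Stacking rule: highest base plus 25% of each additional charge. Highest is unlawful firearm possession at $24500. Additional: $16500 × 25% = $4125. Combined base = $24500 + $4125 = $28625.
Net percentage adjustment: −20% +20% = +0%. $28625 × 1 = $28625.
Strong family ties in the jurisdiction (−$13000 flat): $28625 − $13000 = $15625.
$15625 is within the $225000 maximum.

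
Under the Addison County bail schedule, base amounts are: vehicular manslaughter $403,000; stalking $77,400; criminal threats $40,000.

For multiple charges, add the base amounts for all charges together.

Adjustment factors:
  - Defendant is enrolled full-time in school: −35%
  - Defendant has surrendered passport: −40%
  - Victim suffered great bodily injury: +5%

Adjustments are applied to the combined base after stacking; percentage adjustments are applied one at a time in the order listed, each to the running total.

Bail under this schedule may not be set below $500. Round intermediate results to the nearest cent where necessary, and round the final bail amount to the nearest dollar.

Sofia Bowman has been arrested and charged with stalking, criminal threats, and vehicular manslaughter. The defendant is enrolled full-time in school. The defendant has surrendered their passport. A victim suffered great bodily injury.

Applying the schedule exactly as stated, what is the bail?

$213,104

Base amounts from the schedule: stalking $77,400; criminal threats $40,000; vehicular manslaughter $403,000.
Stacking rule: sum of all bases. $77,400 + $40,000 + $403,000 = $520,400.
Defendant is enrolled full-time in school (−35%): $520,400 × 0.65 = $338,260.
Defendant has surrendered passport (−40%): $338,260 × 0.6 = $202,956.
Victim suffered great bodily injury (+5%): $202,956 × 1.05 = $213,103.80.
$213,103.80 is at or above the $500 minimum.
Rounded to the nearest dollar: $213,104.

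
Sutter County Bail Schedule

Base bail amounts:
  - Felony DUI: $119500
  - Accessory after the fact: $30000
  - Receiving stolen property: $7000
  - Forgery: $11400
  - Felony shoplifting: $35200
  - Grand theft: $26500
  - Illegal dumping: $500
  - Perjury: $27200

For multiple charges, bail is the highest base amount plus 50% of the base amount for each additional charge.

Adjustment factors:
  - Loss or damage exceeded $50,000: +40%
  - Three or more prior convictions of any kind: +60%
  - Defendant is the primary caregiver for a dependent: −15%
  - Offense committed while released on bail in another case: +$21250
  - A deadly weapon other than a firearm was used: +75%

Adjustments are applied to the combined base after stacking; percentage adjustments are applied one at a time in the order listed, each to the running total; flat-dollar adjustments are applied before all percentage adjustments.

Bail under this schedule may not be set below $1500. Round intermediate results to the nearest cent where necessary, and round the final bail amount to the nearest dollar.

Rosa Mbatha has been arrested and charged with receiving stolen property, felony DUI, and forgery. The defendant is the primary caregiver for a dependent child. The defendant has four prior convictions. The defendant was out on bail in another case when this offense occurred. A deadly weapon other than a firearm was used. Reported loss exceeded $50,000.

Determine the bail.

$499633

Base amounts from the schedule: receiving stolen property $7000; felony DUI $119500; forgery $11400.
Stacking rule: highest base plus 50% of each additional charge. Highest is felony DUI at $119500. Additional: $7000 × 50% = $3500; $11400 × 50% = $5700. Combined base = $119500 + $9200 = $128700.
Offense committed while released on bail in another case (+$21250 flat): $128700 + $21250 = $149950.
Loss or damage exceeded $50,000 (+40%): $149950 × 1.4 = $209930.
Three or more prior convictions of any kind (+60%): $209930 × 1.6 = $335888.
Defendant is the primary caregiver for a dependent (−15%): $335888 × 0.85 = $285504.80.
A deadly weapon other than a firearm was used (+75%): $285504.80 × 1.75 = $499633.40.
$499633.40 is at or above the $1500 minimum.
Rounded to the nearest dollar: $499633.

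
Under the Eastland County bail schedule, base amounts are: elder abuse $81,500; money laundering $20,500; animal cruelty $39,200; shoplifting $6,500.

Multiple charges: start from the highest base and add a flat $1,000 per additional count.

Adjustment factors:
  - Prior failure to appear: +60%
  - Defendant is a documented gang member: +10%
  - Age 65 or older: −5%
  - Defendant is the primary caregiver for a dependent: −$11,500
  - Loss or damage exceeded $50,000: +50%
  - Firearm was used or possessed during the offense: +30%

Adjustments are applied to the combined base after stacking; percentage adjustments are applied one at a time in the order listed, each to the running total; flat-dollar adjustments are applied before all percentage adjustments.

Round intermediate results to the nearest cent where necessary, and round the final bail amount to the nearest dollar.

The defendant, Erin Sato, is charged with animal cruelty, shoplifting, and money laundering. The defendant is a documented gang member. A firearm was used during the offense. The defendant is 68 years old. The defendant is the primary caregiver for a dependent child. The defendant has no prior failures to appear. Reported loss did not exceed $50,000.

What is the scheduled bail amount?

$40,347

Base amounts from the schedule: animal cruelty $39,200; shoplifting $6,500; money laundering $20,500.
Stacking rule: highest base plus $1,000 per additional charge. Highest is animal cruelty at $39,200; 2 additional charges → +$2,000. Combined base = $41,200.
Defendant is the primary caregiver for a dependent (−$11,500 flat): $41,200 − $11,500 = $29,700.
Defendant is a documented gang member (+10%): $29,700 × 1.1 = $32,670.
Age 65 or older (−5%): $32,670 × 0.95 = $31,036.50.
Firearm was used or possessed during the offense (+30%): $31,036.50 × 1.3 = $40,347.45.
Rounded to the nearest dollar: $40,347.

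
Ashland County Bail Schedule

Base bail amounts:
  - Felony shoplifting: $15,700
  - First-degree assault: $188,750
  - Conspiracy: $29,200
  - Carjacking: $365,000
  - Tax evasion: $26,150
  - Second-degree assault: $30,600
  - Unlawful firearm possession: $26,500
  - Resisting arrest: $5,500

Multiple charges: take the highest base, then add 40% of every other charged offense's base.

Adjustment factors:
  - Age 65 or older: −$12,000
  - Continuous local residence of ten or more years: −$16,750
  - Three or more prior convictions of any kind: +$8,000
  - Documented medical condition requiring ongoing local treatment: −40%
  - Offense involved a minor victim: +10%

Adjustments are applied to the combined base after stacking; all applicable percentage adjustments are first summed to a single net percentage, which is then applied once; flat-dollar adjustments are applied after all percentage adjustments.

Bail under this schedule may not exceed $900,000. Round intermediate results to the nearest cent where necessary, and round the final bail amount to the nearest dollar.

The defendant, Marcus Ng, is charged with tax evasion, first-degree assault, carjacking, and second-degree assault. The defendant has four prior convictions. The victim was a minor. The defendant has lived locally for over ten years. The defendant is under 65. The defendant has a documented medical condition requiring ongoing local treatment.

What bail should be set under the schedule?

$315,490

Base amounts from the schedule: tax evasion $26,150; first-degree assault $188,750; carjacking $365,000; second-degree assault $30,600.
Stacking rule: highest base plus 40% of each additional charge. Highest is carjacking at $365,000. Additional: $26,150 × 40% = $10,460; $188,750 × 40% = $75,500; $30,600 × 40% = $12,240. Combined base = $365,000 + $98,200 = $463,200.
Net percentage adjustment: −40% +10% = −30%. $463,200 × 0.7 = $324,240.
Continuous local residence of ten or more years (−$16,750 flat): $324,240 − $16,750 = $307,490.
Three or more prior convictions of any kind (+$8,000 flat): $307,490 + $8,000 = $315,490.
$315,490 is within the $900,000 maximum.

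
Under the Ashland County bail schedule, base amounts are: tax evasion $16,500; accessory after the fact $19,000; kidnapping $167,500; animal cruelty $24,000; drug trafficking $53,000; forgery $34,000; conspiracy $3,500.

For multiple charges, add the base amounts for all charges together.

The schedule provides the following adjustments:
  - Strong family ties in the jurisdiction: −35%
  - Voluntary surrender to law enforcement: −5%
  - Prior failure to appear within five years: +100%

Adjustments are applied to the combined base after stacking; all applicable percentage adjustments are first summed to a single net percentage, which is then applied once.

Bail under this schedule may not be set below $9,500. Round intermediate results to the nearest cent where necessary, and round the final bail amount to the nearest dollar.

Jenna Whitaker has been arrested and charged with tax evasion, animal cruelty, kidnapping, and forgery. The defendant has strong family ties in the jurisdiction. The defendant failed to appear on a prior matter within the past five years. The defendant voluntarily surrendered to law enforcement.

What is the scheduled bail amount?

$387,200

Base amounts from the schedule: tax evasion $16,500; animal cruelty $24,000; kidnapping $167,500; forgery $34,000.
Stacking rule: sum of all bases. $16,500 + $24,000 + $167,500 + $34,000 = $242,000.
Net percentage adjustment: −35% −5% +100% = +60%. $242,000 × 1.6 = $387,200.
$387,200 is at or above the $9,500 minimum.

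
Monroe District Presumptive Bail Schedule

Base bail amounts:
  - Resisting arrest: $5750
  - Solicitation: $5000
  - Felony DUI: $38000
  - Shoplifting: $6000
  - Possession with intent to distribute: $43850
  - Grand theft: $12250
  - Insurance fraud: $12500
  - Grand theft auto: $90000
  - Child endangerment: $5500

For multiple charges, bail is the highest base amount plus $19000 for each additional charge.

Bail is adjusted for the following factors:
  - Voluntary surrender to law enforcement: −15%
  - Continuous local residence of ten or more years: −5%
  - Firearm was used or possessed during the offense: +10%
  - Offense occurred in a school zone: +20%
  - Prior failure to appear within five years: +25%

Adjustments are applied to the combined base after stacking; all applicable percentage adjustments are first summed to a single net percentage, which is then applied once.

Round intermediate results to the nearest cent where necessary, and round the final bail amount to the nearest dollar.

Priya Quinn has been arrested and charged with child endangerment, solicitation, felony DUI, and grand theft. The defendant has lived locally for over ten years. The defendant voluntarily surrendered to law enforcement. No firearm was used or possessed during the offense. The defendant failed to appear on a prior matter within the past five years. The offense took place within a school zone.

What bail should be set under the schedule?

Base amounts from the schedule: child endangerment $5500; solicitation $5000; felony DUI $38000; grand theft $12250.
Stacking rule: highest base plus $19000 per additional charge. Highest is felony DUI at $38000; 3 additional charges → +$57000. Combined base = $95000.
Net percentage adjustment: −15% −5% +20% +25% = +25%. $95000 × 1.25 = $118750.

$118750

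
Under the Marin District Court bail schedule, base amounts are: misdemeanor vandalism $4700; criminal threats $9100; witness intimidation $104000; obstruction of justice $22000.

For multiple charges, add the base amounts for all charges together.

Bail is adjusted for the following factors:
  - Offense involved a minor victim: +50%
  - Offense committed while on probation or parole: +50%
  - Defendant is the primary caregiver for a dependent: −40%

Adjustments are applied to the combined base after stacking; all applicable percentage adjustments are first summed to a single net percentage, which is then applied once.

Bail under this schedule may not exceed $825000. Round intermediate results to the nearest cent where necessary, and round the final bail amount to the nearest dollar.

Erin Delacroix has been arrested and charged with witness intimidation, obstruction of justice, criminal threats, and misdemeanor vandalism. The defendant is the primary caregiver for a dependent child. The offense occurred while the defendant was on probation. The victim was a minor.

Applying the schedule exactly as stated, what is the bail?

$223680

Base amounts from the schedule: witness intimidation $104000; obstruction of justice $22000; criminal threats $9100; misdemeanor vandalism $4700.
Stacking rule: sum of all bases. $104000 + $22000 + $9100 + $4700 = $139800.
Net percentage adjustment: +50% +50% −40% = +60%. $139800 × 1.6 = $223680.
$223680 is within the $825000 maximum.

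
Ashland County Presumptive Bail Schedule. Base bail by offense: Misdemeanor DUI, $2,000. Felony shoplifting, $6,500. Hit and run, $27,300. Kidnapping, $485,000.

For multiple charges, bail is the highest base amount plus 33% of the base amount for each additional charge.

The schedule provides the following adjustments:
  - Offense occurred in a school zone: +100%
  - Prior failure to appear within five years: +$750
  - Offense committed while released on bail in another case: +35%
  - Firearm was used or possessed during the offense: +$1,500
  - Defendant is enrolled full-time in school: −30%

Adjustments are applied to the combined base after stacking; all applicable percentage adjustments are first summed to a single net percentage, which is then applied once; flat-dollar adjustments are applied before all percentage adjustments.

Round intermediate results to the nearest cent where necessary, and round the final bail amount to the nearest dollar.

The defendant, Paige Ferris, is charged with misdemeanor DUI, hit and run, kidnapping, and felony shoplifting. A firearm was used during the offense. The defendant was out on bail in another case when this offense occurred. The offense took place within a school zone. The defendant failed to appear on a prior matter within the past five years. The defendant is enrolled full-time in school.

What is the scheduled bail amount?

$1,023,081

Base amounts from the schedule: misdemeanor DUI $2,000; hit and run $27,300; kidnapping $485,000; felony shoplifting $6,500.
Stacking rule: highest base plus 33% of each additional charge. Highest is kidnapping at $485,000. Additional: $2,000 × 33% = $660; $27,300 × 33% = $9,009; $6,500 × 33% = $2,145. Combined base = $485,000 + $11,814 = $496,814.
Prior failure to appear within five years (+$750 flat): $496,814 + $750 = $497,564.
Firearm was used or possessed during the offense (+$1,500 flat): $497,564 + $1,500 = $499,064.
Net percentage adjustment: +100% +35% −30% = +105%. $499,064 × 2.05 = $1,023,081.20.
Rounded to the nearest dollar: $1,023,081.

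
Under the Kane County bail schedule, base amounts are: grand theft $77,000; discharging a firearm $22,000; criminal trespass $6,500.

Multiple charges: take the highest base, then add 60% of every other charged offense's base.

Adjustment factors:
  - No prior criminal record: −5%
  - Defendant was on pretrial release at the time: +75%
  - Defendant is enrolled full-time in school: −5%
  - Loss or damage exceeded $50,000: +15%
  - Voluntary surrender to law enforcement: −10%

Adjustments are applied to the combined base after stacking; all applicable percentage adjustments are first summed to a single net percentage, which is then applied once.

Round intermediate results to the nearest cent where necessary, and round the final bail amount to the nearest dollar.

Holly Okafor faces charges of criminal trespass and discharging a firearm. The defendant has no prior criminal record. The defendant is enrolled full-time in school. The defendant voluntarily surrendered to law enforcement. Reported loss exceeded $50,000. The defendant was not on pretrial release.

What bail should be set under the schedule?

Base amounts from the schedule: criminal trespass $6,500; discharging a firearm $22,000.
Stacking rule: highest base plus 60% of each additional charge. Highest is discharging a firearm at $22,000. Additional: $6,500 × 60% = $3,900. Combined base = $22,000 + $3,900 = $25,900.
Net percentage adjustment: −5% −5% +15% −10% = −5%. $25,900 × 0.95 = $24,605.

$24,605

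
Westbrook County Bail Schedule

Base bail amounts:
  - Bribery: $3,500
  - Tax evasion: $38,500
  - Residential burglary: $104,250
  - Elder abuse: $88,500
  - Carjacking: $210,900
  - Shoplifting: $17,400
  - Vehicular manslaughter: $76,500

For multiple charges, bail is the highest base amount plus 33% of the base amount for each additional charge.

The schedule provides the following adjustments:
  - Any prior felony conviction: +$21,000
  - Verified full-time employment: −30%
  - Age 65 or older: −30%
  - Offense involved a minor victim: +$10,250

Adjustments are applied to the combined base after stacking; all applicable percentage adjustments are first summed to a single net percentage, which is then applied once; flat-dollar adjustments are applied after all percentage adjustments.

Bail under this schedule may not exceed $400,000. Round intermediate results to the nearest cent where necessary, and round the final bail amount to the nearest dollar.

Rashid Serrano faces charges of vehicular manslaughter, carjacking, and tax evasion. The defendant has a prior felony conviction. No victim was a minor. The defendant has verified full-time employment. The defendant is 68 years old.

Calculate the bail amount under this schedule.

Base amounts from the schedule: vehicular manslaughter $76,500; carjacking $210,900; tax evasion $38,500.
Stacking rule: highest base plus 33% of each additional charge. Highest is carjacking at $210,900. Additional: $76,500 × 33% = $25,245; $38,500 × 33% = $12,705. Combined base = $210,900 + $37,950 = $248,850.
Net percentage adjustment: −30% −30% = −60%. $248,850 × 0.4 = $99,540.
Any prior felony conviction (+$21,000 flat): $99,540 + $21,000 = $120,540.
$120,540 is within the $400,000 maximum.

$120,540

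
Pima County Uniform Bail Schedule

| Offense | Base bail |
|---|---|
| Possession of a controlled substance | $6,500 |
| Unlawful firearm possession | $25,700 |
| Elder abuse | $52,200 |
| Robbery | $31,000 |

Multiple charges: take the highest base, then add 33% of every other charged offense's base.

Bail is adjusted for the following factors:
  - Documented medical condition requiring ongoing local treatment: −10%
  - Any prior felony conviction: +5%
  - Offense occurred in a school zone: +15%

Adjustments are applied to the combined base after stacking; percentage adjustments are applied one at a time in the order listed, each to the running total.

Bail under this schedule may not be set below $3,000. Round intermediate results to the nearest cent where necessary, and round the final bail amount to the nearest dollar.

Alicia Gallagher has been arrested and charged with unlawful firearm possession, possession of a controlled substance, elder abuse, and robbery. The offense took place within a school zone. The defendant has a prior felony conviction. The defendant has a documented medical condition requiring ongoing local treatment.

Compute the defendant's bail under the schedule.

Base amounts from the schedule: unlawful firearm possession $25,700; possession of a controlled substance $6,500; elder abuse $52,200; robbery $31,000.
Stacking rule: highest base plus 33% of each additional charge. Highest is elder abuse at $52,200. Additional: $25,700 × 33% = $8,481; $6,500 × 33% = $2,145; $31,000 × 33% = $10,230. Combined base = $52,200 + $20,856 = $73,056.
Documented medical condition requiring ongoing local treatment (−10%): $73,056 × 0.9 = $65,750.40.
Any prior felony conviction (+5%): $65,750.40 × 1.05 = $69,037.92.
Offense occurred in a school zone (+15%): $69,037.92 × 1.15 = $79,393.61.
$79,393.61 is at or above the $3,000 minimum.
Rounded to the nearest dollar: $79,394.

$79,394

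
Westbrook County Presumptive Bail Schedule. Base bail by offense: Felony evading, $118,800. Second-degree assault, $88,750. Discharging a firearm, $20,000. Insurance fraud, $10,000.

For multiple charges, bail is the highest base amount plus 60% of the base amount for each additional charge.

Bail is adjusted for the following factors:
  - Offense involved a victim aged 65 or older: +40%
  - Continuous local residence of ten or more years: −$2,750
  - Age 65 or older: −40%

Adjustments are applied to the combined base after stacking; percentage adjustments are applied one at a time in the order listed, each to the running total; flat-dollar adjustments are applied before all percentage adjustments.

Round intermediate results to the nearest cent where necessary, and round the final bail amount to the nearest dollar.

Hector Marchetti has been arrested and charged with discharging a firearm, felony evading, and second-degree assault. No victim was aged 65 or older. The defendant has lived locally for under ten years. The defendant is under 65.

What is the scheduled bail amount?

Base amounts from the schedule: discharging a firearm $20,000; felony evading $118,800; second-degree assault $88,750.
Stacking rule: highest base plus 60% of each additional charge. Highest is felony evading at $118,800. Additional: $20,000 × 60% = $12,000; $88,750 × 60% = $53,250. Combined base = $118,800 + $65,250 = $184,050.
No adjustment factors apply to this defendant.

$184,050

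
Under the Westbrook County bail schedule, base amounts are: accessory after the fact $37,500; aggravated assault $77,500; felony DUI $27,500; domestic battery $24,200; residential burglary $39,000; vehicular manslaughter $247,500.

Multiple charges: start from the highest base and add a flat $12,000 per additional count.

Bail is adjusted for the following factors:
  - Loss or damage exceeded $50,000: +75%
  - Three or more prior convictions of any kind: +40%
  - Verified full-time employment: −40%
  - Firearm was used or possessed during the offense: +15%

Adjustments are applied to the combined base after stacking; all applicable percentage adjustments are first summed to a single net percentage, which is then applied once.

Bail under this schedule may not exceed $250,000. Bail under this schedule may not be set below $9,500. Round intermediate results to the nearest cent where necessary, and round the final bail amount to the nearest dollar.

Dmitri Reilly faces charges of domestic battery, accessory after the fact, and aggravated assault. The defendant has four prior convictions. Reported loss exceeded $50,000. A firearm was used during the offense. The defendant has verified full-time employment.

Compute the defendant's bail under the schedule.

Base amounts from the schedule: domestic battery $24,200; accessory after the fact $37,500; aggravated assault $77,500.
Stacking rule: highest base plus $12,000 per additional charge. Highest is aggravated assault at $77,500; 2 additional charges → +$24,000. Combined base = $101,500.
Net percentage adjustment: +75% +40% −40% +15% = +90%. $101,500 × 1.9 = $192,850.
$192,850 is within the $250,000 maximum.
$192,850 is at or above the $9,500 minimum.

$192,850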